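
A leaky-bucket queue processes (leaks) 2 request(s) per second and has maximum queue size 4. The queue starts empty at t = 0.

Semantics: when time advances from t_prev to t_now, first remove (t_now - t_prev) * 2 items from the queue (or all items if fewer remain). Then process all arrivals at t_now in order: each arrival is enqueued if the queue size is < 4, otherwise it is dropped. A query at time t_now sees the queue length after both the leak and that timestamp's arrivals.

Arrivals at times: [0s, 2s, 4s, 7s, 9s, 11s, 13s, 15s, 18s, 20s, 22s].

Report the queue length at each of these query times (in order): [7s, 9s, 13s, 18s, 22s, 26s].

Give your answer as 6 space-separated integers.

Queue lengths at query times:
  query t=7s: backlog = 1
  query t=9s: backlog = 1
  query t=13s: backlog = 1
  query t=18s: backlog = 1
  query t=22s: backlog = 1
  query t=26s: backlog = 0

Answer: 1 1 1 1 1 0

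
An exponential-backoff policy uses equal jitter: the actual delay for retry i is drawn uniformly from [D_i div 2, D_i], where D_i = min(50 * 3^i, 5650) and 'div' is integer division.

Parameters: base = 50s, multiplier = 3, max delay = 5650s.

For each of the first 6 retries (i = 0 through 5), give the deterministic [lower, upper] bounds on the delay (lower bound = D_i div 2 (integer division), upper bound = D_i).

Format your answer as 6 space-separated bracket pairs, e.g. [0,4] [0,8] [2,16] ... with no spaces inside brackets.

Computing bounds per retry:
  i=0: D_i=min(50*3^0,5650)=50, bounds=[25,50]
  i=1: D_i=min(50*3^1,5650)=150, bounds=[75,150]
  i=2: D_i=min(50*3^2,5650)=450, bounds=[225,450]
  i=3: D_i=min(50*3^3,5650)=1350, bounds=[675,1350]
  i=4: D_i=min(50*3^4,5650)=4050, bounds=[2025,4050]
  i=5: D_i=min(50*3^5,5650)=5650, bounds=[2825,5650]

Answer: [25,50] [75,150] [225,450] [675,1350] [2025,4050] [2825,5650]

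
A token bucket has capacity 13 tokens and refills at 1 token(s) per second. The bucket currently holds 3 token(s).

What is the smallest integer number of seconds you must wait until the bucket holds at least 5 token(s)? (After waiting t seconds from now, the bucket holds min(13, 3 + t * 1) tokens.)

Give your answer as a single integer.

Answer: 2

Derivation:
Need 3 + t * 1 >= 5, so t >= 2/1.
Smallest integer t = ceil(2/1) = 2.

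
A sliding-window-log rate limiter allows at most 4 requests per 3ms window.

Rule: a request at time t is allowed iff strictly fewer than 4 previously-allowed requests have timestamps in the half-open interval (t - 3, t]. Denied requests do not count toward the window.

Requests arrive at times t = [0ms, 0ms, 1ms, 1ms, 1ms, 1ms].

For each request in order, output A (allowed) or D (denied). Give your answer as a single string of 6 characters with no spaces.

Tracking allowed requests in the window:
  req#1 t=0ms: ALLOW
  req#2 t=0ms: ALLOW
  req#3 t=1ms: ALLOW
  req#4 t=1ms: ALLOW
  req#5 t=1ms: DENY
  req#6 t=1ms: DENY

Answer: AAAADD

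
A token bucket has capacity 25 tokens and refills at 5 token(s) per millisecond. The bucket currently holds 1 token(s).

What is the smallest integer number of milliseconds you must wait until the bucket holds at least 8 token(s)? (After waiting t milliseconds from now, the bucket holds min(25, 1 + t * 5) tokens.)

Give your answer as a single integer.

Answer: 2

Derivation:
Need 1 + t * 5 >= 8, so t >= 7/5.
Smallest integer t = ceil(7/5) = 2.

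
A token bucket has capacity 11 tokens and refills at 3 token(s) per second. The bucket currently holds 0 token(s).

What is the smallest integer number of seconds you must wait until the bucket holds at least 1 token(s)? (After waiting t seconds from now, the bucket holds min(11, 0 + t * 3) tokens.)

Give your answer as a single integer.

Answer: 1

Derivation:
Need 0 + t * 3 >= 1, so t >= 1/3.
Smallest integer t = ceil(1/3) = 1.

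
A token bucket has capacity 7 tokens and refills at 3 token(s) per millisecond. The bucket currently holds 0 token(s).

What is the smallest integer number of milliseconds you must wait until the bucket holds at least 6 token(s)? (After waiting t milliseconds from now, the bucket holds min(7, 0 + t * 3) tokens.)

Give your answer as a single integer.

Answer: 2

Derivation:
Need 0 + t * 3 >= 6, so t >= 6/3.
Smallest integer t = ceil(6/3) = 2.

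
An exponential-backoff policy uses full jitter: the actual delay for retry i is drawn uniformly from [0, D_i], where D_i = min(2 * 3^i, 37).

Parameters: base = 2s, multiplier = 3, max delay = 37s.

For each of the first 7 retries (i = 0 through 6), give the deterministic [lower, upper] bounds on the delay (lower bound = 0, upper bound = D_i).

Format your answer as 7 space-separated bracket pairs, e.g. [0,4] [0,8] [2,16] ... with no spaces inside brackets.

Computing bounds per retry:
  i=0: D_i=min(2*3^0,37)=2, bounds=[0,2]
  i=1: D_i=min(2*3^1,37)=6, bounds=[0,6]
  i=2: D_i=min(2*3^2,37)=18, bounds=[0,18]
  i=3: D_i=min(2*3^3,37)=37, bounds=[0,37]
  i=4: D_i=min(2*3^4,37)=37, bounds=[0,37]
  i=5: D_i=min(2*3^5,37)=37, bounds=[0,37]
  i=6: D_i=min(2*3^6,37)=37, bounds=[0,37]

Answer: [0,2] [0,6] [0,18] [0,37] [0,37] [0,37] [0,37]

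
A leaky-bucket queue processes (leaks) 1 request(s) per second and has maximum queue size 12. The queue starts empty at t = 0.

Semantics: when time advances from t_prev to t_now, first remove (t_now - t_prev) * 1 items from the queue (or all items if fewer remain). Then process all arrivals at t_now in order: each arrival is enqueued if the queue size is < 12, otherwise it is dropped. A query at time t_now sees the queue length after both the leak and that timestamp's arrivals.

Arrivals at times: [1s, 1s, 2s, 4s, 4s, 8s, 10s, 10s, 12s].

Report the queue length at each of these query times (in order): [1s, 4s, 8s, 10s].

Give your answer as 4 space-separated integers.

Answer: 2 2 1 2

Derivation:
Queue lengths at query times:
  query t=1s: backlog = 2
  query t=4s: backlog = 2
  query t=8s: backlog = 1
  query t=10s: backlog = 2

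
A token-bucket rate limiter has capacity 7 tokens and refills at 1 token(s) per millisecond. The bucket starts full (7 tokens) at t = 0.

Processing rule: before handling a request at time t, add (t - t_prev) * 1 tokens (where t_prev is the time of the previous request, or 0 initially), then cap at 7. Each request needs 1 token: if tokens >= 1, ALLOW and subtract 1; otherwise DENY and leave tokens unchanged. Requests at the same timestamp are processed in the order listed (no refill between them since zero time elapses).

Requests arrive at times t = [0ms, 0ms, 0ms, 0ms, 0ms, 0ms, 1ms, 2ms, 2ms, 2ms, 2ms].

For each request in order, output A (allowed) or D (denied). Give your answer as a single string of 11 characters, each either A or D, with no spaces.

Answer: AAAAAAAAADD

Derivation:
Simulating step by step:
  req#1 t=0ms: ALLOW
  req#2 t=0ms: ALLOW
  req#3 t=0ms: ALLOW
  req#4 t=0ms: ALLOW
  req#5 t=0ms: ALLOW
  req#6 t=0ms: ALLOW
  req#7 t=1ms: ALLOW
  req#8 t=2ms: ALLOW
  req#9 t=2ms: ALLOW
  req#10 t=2ms: DENY
  req#11 t=2ms: DENY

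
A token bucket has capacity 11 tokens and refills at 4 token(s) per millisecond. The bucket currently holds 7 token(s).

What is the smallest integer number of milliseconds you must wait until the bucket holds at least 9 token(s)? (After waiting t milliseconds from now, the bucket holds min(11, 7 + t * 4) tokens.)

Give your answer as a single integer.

Need 7 + t * 4 >= 9, so t >= 2/4.
Smallest integer t = ceil(2/4) = 1.

Answer: 1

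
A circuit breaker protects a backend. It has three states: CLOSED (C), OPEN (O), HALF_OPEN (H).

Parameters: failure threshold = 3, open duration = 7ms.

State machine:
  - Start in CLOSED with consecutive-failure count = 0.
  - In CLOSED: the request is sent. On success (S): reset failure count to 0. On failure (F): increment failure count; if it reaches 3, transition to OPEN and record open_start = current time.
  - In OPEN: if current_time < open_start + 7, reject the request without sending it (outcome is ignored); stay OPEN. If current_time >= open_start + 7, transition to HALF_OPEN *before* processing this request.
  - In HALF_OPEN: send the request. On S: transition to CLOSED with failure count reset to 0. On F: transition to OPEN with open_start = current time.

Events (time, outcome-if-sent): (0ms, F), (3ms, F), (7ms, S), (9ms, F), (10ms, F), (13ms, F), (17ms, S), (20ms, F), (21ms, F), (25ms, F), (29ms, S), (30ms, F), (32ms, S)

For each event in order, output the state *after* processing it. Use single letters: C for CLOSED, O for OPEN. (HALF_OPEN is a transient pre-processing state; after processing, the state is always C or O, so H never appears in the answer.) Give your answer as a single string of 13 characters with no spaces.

Answer: CCCCCOOOOOCCC

Derivation:
State after each event:
  event#1 t=0ms outcome=F: state=CLOSED
  event#2 t=3ms outcome=F: state=CLOSED
  event#3 t=7ms outcome=S: state=CLOSED
  event#4 t=9ms outcome=F: state=CLOSED
  event#5 t=10ms outcome=F: state=CLOSED
  event#6 t=13ms outcome=F: state=OPEN
  event#7 t=17ms outcome=S: state=OPEN
  event#8 t=20ms outcome=F: state=OPEN
  event#9 t=21ms outcome=F: state=OPEN
  event#10 t=25ms outcome=F: state=OPEN
  event#11 t=29ms outcome=S: state=CLOSED
  event#12 t=30ms outcome=F: state=CLOSED
  event#13 t=32ms outcome=S: state=CLOSED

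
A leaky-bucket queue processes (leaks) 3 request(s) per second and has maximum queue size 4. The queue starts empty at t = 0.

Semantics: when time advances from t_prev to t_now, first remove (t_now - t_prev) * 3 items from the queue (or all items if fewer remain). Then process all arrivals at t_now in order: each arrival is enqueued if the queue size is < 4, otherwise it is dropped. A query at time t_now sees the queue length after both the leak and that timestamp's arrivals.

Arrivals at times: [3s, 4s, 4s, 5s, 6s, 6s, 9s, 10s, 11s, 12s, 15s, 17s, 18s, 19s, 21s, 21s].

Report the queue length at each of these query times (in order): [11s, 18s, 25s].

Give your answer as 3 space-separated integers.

Queue lengths at query times:
  query t=11s: backlog = 1
  query t=18s: backlog = 1
  query t=25s: backlog = 0

Answer: 1 1 0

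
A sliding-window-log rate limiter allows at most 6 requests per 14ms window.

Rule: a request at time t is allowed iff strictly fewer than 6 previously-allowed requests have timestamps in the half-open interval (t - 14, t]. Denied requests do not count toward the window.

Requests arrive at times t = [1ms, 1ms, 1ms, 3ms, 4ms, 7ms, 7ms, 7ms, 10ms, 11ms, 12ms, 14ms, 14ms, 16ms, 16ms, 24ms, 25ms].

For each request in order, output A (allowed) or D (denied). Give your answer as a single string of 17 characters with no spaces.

Answer: AAAAAADDDDDDDAAAA

Derivation:
Tracking allowed requests in the window:
  req#1 t=1ms: ALLOW
  req#2 t=1ms: ALLOW
  req#3 t=1ms: ALLOW
  req#4 t=3ms: ALLOW
  req#5 t=4ms: ALLOW
  req#6 t=7ms: ALLOW
  req#7 t=7ms: DENY
  req#8 t=7ms: DENY
  req#9 t=10ms: DENY
  req#10 t=11ms: DENY
  req#11 t=12ms: DENY
  req#12 t=14ms: DENY
  req#13 t=14ms: DENY
  req#14 t=16ms: ALLOW
  req#15 t=16ms: ALLOW
  req#16 t=24ms: ALLOW
  req#17 t=25ms: ALLOW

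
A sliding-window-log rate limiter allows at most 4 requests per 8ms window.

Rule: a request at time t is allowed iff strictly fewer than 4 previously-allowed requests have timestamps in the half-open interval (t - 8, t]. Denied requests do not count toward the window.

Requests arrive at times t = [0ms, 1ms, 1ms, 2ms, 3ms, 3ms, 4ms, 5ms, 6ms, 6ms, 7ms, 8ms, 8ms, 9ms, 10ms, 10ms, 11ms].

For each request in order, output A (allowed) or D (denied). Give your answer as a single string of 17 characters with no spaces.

Answer: AAAADDDDDDDADAAAD

Derivation:
Tracking allowed requests in the window:
  req#1 t=0ms: ALLOW
  req#2 t=1ms: ALLOW
  req#3 t=1ms: ALLOW
  req#4 t=2ms: ALLOW
  req#5 t=3ms: DENY
  req#6 t=3ms: DENY
  req#7 t=4ms: DENY
  req#8 t=5ms: DENY
  req#9 t=6ms: DENY
  req#10 t=6ms: DENY
  req#11 t=7ms: DENY
  req#12 t=8ms: ALLOW
  req#13 t=8ms: DENY
  req#14 t=9ms: ALLOW
  req#15 t=10ms: ALLOW
  req#16 t=10ms: ALLOW
  req#17 t=11ms: DENY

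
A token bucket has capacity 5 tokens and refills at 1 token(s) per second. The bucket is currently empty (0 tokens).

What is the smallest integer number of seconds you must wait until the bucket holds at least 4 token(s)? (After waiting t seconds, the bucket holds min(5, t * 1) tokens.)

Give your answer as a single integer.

Answer: 4

Derivation:
Need t * 1 >= 4, so t >= 4/1.
Smallest integer t = ceil(4/1) = 4.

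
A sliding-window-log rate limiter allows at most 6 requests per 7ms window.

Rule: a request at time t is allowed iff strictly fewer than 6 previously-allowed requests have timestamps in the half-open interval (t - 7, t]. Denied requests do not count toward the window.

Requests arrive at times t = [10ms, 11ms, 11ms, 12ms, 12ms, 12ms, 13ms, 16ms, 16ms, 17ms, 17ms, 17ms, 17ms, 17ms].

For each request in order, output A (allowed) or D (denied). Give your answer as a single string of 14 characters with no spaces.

Tracking allowed requests in the window:
  req#1 t=10ms: ALLOW
  req#2 t=11ms: ALLOW
  req#3 t=11ms: ALLOW
  req#4 t=12ms: ALLOW
  req#5 t=12ms: ALLOW
  req#6 t=12ms: ALLOW
  req#7 t=13ms: DENY
  req#8 t=16ms: DENY
  req#9 t=16ms: DENY
  req#10 t=17ms: ALLOW
  req#11 t=17ms: DENY
  req#12 t=17ms: DENY
  req#13 t=17ms: DENY
  req#14 t=17ms: DENY

Answer: AAAAAADDDADDDD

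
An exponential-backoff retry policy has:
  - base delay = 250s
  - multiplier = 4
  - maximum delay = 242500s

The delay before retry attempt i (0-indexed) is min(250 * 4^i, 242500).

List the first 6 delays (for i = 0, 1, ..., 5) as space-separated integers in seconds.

Answer: 250 1000 4000 16000 64000 242500

Derivation:
Computing each delay:
  i=0: min(250*4^0, 242500) = 250
  i=1: min(250*4^1, 242500) = 1000
  i=2: min(250*4^2, 242500) = 4000
  i=3: min(250*4^3, 242500) = 16000
  i=4: min(250*4^4, 242500) = 64000
  i=5: min(250*4^5, 242500) = 242500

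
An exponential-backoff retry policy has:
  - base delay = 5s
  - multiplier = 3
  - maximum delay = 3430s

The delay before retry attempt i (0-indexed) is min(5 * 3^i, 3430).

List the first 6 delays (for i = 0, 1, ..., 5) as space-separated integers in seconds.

Computing each delay:
  i=0: min(5*3^0, 3430) = 5
  i=1: min(5*3^1, 3430) = 15
  i=2: min(5*3^2, 3430) = 45
  i=3: min(5*3^3, 3430) = 135
  i=4: min(5*3^4, 3430) = 405
  i=5: min(5*3^5, 3430) = 1215

Answer: 5 15 45 135 405 1215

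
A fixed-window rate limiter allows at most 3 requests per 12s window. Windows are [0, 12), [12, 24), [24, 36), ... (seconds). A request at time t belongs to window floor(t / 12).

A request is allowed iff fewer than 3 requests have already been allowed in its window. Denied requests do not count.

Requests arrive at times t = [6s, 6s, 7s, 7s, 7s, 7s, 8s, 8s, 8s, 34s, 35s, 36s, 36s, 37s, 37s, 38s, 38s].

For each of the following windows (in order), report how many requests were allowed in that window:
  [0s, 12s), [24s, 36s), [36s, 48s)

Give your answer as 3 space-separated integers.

Processing requests:
  req#1 t=6s (window 0): ALLOW
  req#2 t=6s (window 0): ALLOW
  req#3 t=7s (window 0): ALLOW
  req#4 t=7s (window 0): DENY
  req#5 t=7s (window 0): DENY
  req#6 t=7s (window 0): DENY
  req#7 t=8s (window 0): DENY
  req#8 t=8s (window 0): DENY
  req#9 t=8s (window 0): DENY
  req#10 t=34s (window 2): ALLOW
  req#11 t=35s (window 2): ALLOW
  req#12 t=36s (window 3): ALLOW
  req#13 t=36s (window 3): ALLOW
  req#14 t=37s (window 3): ALLOW
  req#15 t=37s (window 3): DENY
  req#16 t=38s (window 3): DENY
  req#17 t=38s (window 3): DENY

Allowed counts by window: 3 2 3

Answer: 3 2 3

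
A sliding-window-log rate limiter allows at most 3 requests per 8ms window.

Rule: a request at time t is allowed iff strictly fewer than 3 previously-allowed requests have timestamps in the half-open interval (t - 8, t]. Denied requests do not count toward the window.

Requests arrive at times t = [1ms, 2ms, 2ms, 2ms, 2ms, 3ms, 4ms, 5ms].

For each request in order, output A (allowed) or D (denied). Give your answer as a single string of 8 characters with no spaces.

Tracking allowed requests in the window:
  req#1 t=1ms: ALLOW
  req#2 t=2ms: ALLOW
  req#3 t=2ms: ALLOW
  req#4 t=2ms: DENY
  req#5 t=2ms: DENY
  req#6 t=3ms: DENY
  req#7 t=4ms: DENY
  req#8 t=5ms: DENY

Answer: AAADDDDD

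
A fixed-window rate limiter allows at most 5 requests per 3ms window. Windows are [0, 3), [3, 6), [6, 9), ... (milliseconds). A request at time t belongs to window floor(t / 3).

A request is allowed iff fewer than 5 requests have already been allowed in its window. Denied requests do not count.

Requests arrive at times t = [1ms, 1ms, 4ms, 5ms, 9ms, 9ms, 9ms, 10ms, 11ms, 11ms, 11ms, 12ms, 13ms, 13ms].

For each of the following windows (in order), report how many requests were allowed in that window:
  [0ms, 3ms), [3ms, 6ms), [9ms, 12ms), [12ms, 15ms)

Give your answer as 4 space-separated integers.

Answer: 2 2 5 3

Derivation:
Processing requests:
  req#1 t=1ms (window 0): ALLOW
  req#2 t=1ms (window 0): ALLOW
  req#3 t=4ms (window 1): ALLOW
  req#4 t=5ms (window 1): ALLOW
  req#5 t=9ms (window 3): ALLOW
  req#6 t=9ms (window 3): ALLOW
  req#7 t=9ms (window 3): ALLOW
  req#8 t=10ms (window 3): ALLOW
  req#9 t=11ms (window 3): ALLOW
  req#10 t=11ms (window 3): DENY
  req#11 t=11ms (window 3): DENY
  req#12 t=12ms (window 4): ALLOW
  req#13 t=13ms (window 4): ALLOW
  req#14 t=13ms (window 4): ALLOW

Allowed counts by window: 2 2 5 3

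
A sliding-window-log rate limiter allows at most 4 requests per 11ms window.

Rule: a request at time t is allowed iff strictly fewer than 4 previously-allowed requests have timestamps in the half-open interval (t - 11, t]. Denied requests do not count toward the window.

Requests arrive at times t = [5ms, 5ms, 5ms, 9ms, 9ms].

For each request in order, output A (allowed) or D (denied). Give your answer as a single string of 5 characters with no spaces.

Answer: AAAAD

Derivation:
Tracking allowed requests in the window:
  req#1 t=5ms: ALLOW
  req#2 t=5ms: ALLOW
  req#3 t=5ms: ALLOW
  req#4 t=9ms: ALLOW
  req#5 t=9ms: DENY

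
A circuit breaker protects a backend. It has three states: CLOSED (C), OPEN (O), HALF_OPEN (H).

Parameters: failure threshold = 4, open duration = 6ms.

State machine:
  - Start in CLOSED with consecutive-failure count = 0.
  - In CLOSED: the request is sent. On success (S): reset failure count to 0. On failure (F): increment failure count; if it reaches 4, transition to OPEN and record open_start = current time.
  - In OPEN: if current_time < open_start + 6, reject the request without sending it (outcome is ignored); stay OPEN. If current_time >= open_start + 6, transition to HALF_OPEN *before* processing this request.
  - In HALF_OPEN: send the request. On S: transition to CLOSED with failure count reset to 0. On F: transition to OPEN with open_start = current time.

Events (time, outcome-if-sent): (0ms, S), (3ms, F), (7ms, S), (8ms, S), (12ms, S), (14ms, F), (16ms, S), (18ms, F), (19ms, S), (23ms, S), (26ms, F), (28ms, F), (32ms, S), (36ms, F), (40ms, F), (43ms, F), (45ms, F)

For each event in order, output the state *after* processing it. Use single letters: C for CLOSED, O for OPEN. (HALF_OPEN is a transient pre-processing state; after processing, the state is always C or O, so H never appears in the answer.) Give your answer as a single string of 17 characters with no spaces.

Answer: CCCCCCCCCCCCCCCCO

Derivation:
State after each event:
  event#1 t=0ms outcome=S: state=CLOSED
  event#2 t=3ms outcome=F: state=CLOSED
  event#3 t=7ms outcome=S: state=CLOSED
  event#4 t=8ms outcome=S: state=CLOSED
  event#5 t=12ms outcome=S: state=CLOSED
  event#6 t=14ms outcome=F: state=CLOSED
  event#7 t=16ms outcome=S: state=CLOSED
  event#8 t=18ms outcome=F: state=CLOSED
  event#9 t=19ms outcome=S: state=CLOSED
  event#10 t=23ms outcome=S: state=CLOSED
  event#11 t=26ms outcome=F: state=CLOSED
  event#12 t=28ms outcome=F: state=CLOSED
  event#13 t=32ms outcome=S: state=CLOSED
  event#14 t=36ms outcome=F: state=CLOSED
  event#15 t=40ms outcome=F: state=CLOSED
  event#16 t=43ms outcome=F: state=CLOSED
  event#17 t=45ms outcome=F: state=OPEN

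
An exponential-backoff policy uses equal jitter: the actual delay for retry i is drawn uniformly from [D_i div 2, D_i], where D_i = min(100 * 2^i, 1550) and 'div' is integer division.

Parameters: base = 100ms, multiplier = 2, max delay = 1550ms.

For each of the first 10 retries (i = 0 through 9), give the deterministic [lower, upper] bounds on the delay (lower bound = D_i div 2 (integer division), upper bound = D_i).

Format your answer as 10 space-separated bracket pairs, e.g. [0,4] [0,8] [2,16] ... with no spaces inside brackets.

Computing bounds per retry:
  i=0: D_i=min(100*2^0,1550)=100, bounds=[50,100]
  i=1: D_i=min(100*2^1,1550)=200, bounds=[100,200]
  i=2: D_i=min(100*2^2,1550)=400, bounds=[200,400]
  i=3: D_i=min(100*2^3,1550)=800, bounds=[400,800]
  i=4: D_i=min(100*2^4,1550)=1550, bounds=[775,1550]
  i=5: D_i=min(100*2^5,1550)=1550, bounds=[775,1550]
  i=6: D_i=min(100*2^6,1550)=1550, bounds=[775,1550]
  i=7: D_i=min(100*2^7,1550)=1550, bounds=[775,1550]
  i=8: D_i=min(100*2^8,1550)=1550, bounds=[775,1550]
  i=9: D_i=min(100*2^9,1550)=1550, bounds=[775,1550]

Answer: [50,100] [100,200] [200,400] [400,800] [775,1550] [775,1550] [775,1550] [775,1550] [775,1550] [775,1550]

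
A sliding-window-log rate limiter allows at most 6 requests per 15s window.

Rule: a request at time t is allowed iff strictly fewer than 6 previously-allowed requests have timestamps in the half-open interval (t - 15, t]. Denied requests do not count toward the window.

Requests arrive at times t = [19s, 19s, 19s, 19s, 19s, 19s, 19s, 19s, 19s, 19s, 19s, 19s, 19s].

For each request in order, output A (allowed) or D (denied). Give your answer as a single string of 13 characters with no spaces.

Tracking allowed requests in the window:
  req#1 t=19s: ALLOW
  req#2 t=19s: ALLOW
  req#3 t=19s: ALLOW
  req#4 t=19s: ALLOW
  req#5 t=19s: ALLOW
  req#6 t=19s: ALLOW
  req#7 t=19s: DENY
  req#8 t=19s: DENY
  req#9 t=19s: DENY
  req#10 t=19s: DENY
  req#11 t=19s: DENY
  req#12 t=19s: DENY
  req#13 t=19s: DENY

Answer: AAAAAADDDDDDD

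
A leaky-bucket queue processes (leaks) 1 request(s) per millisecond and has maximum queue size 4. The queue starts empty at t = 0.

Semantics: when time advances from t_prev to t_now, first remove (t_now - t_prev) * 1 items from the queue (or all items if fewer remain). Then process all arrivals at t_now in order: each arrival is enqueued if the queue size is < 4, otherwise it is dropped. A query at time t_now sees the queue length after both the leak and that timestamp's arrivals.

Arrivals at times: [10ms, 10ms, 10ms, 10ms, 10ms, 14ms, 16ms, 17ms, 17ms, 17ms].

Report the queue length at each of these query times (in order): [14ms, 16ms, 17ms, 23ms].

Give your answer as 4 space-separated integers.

Answer: 1 1 3 0

Derivation:
Queue lengths at query times:
  query t=14ms: backlog = 1
  query t=16ms: backlog = 1
  query t=17ms: backlog = 3
  query t=23ms: backlog = 0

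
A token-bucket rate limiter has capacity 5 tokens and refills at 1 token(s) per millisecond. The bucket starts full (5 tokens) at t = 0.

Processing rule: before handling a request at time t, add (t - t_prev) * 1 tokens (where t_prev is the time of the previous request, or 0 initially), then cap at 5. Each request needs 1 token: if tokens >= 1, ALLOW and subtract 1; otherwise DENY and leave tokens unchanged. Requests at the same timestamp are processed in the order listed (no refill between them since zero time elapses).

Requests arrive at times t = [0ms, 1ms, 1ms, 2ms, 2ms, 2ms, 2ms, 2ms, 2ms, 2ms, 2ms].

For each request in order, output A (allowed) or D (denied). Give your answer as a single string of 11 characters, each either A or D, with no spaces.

Answer: AAAAAAADDDD

Derivation:
Simulating step by step:
  req#1 t=0ms: ALLOW
  req#2 t=1ms: ALLOW
  req#3 t=1ms: ALLOW
  req#4 t=2ms: ALLOW
  req#5 t=2ms: ALLOW
  req#6 t=2ms: ALLOW
  req#7 t=2ms: ALLOW
  req#8 t=2ms: DENY
  req#9 t=2ms: DENY
  req#10 t=2ms: DENY
  req#11 t=2ms: DENY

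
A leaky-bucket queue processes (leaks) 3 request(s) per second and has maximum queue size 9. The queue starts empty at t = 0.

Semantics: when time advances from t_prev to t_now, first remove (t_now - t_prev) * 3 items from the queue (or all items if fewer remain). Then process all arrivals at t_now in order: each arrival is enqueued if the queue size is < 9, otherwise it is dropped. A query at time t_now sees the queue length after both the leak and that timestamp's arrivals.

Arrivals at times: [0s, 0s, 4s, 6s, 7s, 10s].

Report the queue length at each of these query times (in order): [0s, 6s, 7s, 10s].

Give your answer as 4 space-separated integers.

Queue lengths at query times:
  query t=0s: backlog = 2
  query t=6s: backlog = 1
  query t=7s: backlog = 1
  query t=10s: backlog = 1

Answer: 2 1 1 1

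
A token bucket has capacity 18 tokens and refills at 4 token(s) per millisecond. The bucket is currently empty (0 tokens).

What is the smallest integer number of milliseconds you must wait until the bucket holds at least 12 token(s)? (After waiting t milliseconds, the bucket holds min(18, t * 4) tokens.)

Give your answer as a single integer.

Need t * 4 >= 12, so t >= 12/4.
Smallest integer t = ceil(12/4) = 3.

Answer: 3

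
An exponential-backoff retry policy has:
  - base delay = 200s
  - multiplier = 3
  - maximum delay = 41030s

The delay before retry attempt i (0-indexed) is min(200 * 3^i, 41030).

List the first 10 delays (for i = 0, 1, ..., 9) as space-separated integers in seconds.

Computing each delay:
  i=0: min(200*3^0, 41030) = 200
  i=1: min(200*3^1, 41030) = 600
  i=2: min(200*3^2, 41030) = 1800
  i=3: min(200*3^3, 41030) = 5400
  i=4: min(200*3^4, 41030) = 16200
  i=5: min(200*3^5, 41030) = 41030
  i=6: min(200*3^6, 41030) = 41030
  i=7: min(200*3^7, 41030) = 41030
  i=8: min(200*3^8, 41030) = 41030
  i=9: min(200*3^9, 41030) = 41030

Answer: 200 600 1800 5400 16200 41030 41030 41030 41030 41030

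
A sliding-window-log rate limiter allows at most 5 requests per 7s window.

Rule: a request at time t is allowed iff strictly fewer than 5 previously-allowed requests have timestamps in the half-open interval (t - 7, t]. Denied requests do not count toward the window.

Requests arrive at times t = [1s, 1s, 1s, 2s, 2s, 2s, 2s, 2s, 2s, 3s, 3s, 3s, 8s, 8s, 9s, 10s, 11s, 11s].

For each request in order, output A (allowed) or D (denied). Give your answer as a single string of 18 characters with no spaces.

Answer: AAAAADDDDDDDAAAAAD

Derivation:
Tracking allowed requests in the window:
  req#1 t=1s: ALLOW
  req#2 t=1s: ALLOW
  req#3 t=1s: ALLOW
  req#4 t=2s: ALLOW
  req#5 t=2s: ALLOW
  req#6 t=2s: DENY
  req#7 t=2s: DENY
  req#8 t=2s: DENY
  req#9 t=2s: DENY
  req#10 t=3s: DENY
  req#11 t=3s: DENY
  req#12 t=3s: DENY
  req#13 t=8s: ALLOW
  req#14 t=8s: ALLOW
  req#15 t=9s: ALLOW
  req#16 t=10s: ALLOW
  req#17 t=11s: ALLOW
  req#18 t=11s: DENY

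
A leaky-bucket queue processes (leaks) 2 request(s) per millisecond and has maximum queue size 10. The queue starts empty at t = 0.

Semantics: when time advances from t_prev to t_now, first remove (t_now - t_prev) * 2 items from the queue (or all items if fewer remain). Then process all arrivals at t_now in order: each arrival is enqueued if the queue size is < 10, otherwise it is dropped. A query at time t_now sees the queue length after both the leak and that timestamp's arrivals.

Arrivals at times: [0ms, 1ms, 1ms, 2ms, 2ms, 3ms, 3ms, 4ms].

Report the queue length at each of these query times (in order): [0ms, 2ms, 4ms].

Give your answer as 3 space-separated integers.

Answer: 1 2 1

Derivation:
Queue lengths at query times:
  query t=0ms: backlog = 1
  query t=2ms: backlog = 2
  query t=4ms: backlog = 1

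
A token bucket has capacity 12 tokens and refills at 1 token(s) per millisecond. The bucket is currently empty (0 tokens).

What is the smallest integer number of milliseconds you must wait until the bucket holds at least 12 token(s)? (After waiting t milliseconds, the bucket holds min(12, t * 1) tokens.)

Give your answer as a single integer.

Answer: 12

Derivation:
Need t * 1 >= 12, so t >= 12/1.
Smallest integer t = ceil(12/1) = 12.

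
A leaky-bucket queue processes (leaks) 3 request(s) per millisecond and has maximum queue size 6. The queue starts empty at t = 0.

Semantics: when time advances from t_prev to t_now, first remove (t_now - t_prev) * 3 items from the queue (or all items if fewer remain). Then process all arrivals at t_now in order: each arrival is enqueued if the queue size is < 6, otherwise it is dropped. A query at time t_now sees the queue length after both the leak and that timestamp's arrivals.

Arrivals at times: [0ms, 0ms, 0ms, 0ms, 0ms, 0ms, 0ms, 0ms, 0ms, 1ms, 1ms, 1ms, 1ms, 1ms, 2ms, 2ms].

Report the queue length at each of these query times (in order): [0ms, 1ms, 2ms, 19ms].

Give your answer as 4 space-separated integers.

Answer: 6 6 5 0

Derivation:
Queue lengths at query times:
  query t=0ms: backlog = 6
  query t=1ms: backlog = 6
  query t=2ms: backlog = 5
  query t=19ms: backlog = 0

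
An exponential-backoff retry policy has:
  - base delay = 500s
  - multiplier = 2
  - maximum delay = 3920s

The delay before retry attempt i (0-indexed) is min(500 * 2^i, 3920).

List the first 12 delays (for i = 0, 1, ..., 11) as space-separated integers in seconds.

Answer: 500 1000 2000 3920 3920 3920 3920 3920 3920 3920 3920 3920

Derivation:
Computing each delay:
  i=0: min(500*2^0, 3920) = 500
  i=1: min(500*2^1, 3920) = 1000
  i=2: min(500*2^2, 3920) = 2000
  i=3: min(500*2^3, 3920) = 3920
  i=4: min(500*2^4, 3920) = 3920
  i=5: min(500*2^5, 3920) = 3920
  i=6: min(500*2^6, 3920) = 3920
  i=7: min(500*2^7, 3920) = 3920
  i=8: min(500*2^8, 3920) = 3920
  i=9: min(500*2^9, 3920) = 3920
  i=10: min(500*2^10, 3920) = 3920
  i=11: min(500*2^11, 3920) = 3920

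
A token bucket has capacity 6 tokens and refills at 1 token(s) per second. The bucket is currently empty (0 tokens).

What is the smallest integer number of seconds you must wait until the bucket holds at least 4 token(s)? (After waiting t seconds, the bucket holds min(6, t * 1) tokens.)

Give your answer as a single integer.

Answer: 4

Derivation:
Need t * 1 >= 4, so t >= 4/1.
Smallest integer t = ceil(4/1) = 4.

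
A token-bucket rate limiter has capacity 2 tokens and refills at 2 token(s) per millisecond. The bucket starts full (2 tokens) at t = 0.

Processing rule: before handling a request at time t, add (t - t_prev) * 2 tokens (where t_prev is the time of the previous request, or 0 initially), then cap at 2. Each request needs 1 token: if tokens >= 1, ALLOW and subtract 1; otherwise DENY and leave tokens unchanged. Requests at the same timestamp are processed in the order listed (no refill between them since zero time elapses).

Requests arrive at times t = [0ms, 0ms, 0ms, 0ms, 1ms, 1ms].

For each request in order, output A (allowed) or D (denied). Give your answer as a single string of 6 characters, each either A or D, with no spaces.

Simulating step by step:
  req#1 t=0ms: ALLOW
  req#2 t=0ms: ALLOW
  req#3 t=0ms: DENY
  req#4 t=0ms: DENY
  req#5 t=1ms: ALLOW
  req#6 t=1ms: ALLOW

Answer: AADDAA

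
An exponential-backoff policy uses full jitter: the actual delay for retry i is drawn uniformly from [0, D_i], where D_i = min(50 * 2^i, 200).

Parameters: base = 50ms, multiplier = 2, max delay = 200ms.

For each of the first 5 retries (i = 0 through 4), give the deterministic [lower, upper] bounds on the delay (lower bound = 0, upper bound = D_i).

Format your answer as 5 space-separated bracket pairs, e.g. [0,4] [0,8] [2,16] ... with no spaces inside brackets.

Computing bounds per retry:
  i=0: D_i=min(50*2^0,200)=50, bounds=[0,50]
  i=1: D_i=min(50*2^1,200)=100, bounds=[0,100]
  i=2: D_i=min(50*2^2,200)=200, bounds=[0,200]
  i=3: D_i=min(50*2^3,200)=200, bounds=[0,200]
  i=4: D_i=min(50*2^4,200)=200, bounds=[0,200]

Answer: [0,50] [0,100] [0,200] [0,200] [0,200]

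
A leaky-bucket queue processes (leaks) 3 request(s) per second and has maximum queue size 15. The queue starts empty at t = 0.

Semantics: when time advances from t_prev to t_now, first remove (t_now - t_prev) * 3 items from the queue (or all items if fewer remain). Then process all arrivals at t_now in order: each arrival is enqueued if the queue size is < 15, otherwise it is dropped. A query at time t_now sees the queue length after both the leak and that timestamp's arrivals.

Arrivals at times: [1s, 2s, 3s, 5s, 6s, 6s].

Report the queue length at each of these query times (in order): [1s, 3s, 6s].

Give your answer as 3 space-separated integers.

Queue lengths at query times:
  query t=1s: backlog = 1
  query t=3s: backlog = 1
  query t=6s: backlog = 2

Answer: 1 1 2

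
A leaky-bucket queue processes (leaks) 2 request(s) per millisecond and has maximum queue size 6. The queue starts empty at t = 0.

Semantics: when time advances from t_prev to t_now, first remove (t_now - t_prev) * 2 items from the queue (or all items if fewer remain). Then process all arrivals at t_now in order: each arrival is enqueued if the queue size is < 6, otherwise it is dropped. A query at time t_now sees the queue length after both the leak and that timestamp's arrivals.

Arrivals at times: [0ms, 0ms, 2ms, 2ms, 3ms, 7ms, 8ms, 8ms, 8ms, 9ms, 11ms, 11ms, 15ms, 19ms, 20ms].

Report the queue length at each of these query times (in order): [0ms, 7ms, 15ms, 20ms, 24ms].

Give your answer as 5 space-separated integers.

Queue lengths at query times:
  query t=0ms: backlog = 2
  query t=7ms: backlog = 1
  query t=15ms: backlog = 1
  query t=20ms: backlog = 1
  query t=24ms: backlog = 0

Answer: 2 1 1 1 0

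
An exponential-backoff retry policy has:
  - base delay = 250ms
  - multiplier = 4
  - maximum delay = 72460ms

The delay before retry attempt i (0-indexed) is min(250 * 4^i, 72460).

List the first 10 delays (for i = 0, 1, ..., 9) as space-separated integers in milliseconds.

Answer: 250 1000 4000 16000 64000 72460 72460 72460 72460 72460

Derivation:
Computing each delay:
  i=0: min(250*4^0, 72460) = 250
  i=1: min(250*4^1, 72460) = 1000
  i=2: min(250*4^2, 72460) = 4000
  i=3: min(250*4^3, 72460) = 16000
  i=4: min(250*4^4, 72460) = 64000
  i=5: min(250*4^5, 72460) = 72460
  i=6: min(250*4^6, 72460) = 72460
  i=7: min(250*4^7, 72460) = 72460
  i=8: min(250*4^8, 72460) = 72460
  i=9: min(250*4^9, 72460) = 72460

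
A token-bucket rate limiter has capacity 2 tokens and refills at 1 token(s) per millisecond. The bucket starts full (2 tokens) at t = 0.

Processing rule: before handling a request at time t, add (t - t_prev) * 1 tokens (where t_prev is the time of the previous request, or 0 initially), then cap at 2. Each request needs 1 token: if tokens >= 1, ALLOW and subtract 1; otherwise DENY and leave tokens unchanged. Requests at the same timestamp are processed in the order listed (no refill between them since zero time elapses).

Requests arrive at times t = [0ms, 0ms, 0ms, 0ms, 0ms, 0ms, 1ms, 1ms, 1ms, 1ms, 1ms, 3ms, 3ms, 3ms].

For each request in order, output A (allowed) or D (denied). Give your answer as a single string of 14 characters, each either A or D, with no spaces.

Answer: AADDDDADDDDAAD

Derivation:
Simulating step by step:
  req#1 t=0ms: ALLOW
  req#2 t=0ms: ALLOW
  req#3 t=0ms: DENY
  req#4 t=0ms: DENY
  req#5 t=0ms: DENY
  req#6 t=0ms: DENY
  req#7 t=1ms: ALLOW
  req#8 t=1ms: DENY
  req#9 t=1ms: DENY
  req#10 t=1ms: DENY
  req#11 t=1ms: DENY
  req#12 t=3ms: ALLOW
  req#13 t=3ms: ALLOW
  req#14 t=3ms: DENY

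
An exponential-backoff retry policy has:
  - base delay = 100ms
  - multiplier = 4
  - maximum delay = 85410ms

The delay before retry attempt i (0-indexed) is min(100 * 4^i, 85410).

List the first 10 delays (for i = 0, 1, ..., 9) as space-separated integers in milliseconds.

Answer: 100 400 1600 6400 25600 85410 85410 85410 85410 85410

Derivation:
Computing each delay:
  i=0: min(100*4^0, 85410) = 100
  i=1: min(100*4^1, 85410) = 400
  i=2: min(100*4^2, 85410) = 1600
  i=3: min(100*4^3, 85410) = 6400
  i=4: min(100*4^4, 85410) = 25600
  i=5: min(100*4^5, 85410) = 85410
  i=6: min(100*4^6, 85410) = 85410
  i=7: min(100*4^7, 85410) = 85410
  i=8: min(100*4^8, 85410) = 85410
  i=9: min(100*4^9, 85410) = 85410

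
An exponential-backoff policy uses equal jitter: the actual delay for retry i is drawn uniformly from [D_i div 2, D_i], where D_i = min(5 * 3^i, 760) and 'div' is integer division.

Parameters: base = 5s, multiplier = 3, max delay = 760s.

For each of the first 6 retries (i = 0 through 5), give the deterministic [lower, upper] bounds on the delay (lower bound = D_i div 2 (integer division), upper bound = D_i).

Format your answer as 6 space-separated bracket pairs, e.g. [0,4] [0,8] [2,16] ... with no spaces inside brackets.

Answer: [2,5] [7,15] [22,45] [67,135] [202,405] [380,760]

Derivation:
Computing bounds per retry:
  i=0: D_i=min(5*3^0,760)=5, bounds=[2,5]
  i=1: D_i=min(5*3^1,760)=15, bounds=[7,15]
  i=2: D_i=min(5*3^2,760)=45, bounds=[22,45]
  i=3: D_i=min(5*3^3,760)=135, bounds=[67,135]
  i=4: D_i=min(5*3^4,760)=405, bounds=[202,405]
  i=5: D_i=min(5*3^5,760)=760, bounds=[380,760]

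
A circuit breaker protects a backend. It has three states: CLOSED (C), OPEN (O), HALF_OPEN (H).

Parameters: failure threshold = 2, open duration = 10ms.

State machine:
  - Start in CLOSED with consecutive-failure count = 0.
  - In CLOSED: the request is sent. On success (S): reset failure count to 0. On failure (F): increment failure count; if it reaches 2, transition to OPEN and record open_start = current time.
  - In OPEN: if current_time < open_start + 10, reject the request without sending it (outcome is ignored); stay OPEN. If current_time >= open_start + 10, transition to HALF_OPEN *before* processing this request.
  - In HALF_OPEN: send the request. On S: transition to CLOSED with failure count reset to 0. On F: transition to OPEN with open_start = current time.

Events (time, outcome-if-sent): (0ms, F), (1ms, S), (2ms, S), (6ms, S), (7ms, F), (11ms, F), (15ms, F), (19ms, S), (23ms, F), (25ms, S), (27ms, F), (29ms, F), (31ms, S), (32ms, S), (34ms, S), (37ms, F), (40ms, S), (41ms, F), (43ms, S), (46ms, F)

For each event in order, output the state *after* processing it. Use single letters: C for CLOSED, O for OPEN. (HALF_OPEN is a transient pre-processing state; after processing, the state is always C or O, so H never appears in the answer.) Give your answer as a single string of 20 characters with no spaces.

State after each event:
  event#1 t=0ms outcome=F: state=CLOSED
  event#2 t=1ms outcome=S: state=CLOSED
  event#3 t=2ms outcome=S: state=CLOSED
  event#4 t=6ms outcome=S: state=CLOSED
  event#5 t=7ms outcome=F: state=CLOSED
  event#6 t=11ms outcome=F: state=OPEN
  event#7 t=15ms outcome=F: state=OPEN
  event#8 t=19ms outcome=S: state=OPEN
  event#9 t=23ms outcome=F: state=OPEN
  event#10 t=25ms outcome=S: state=OPEN
  event#11 t=27ms outcome=F: state=OPEN
  event#12 t=29ms outcome=F: state=OPEN
  event#13 t=31ms outcome=S: state=OPEN
  event#14 t=32ms outcome=S: state=OPEN
  event#15 t=34ms outcome=S: state=CLOSED
  event#16 t=37ms outcome=F: state=CLOSED
  event#17 t=40ms outcome=S: state=CLOSED
  event#18 t=41ms outcome=F: state=CLOSED
  event#19 t=43ms outcome=S: state=CLOSED
  event#20 t=46ms outcome=F: state=CLOSED

Answer: CCCCCOOOOOOOOOCCCCCC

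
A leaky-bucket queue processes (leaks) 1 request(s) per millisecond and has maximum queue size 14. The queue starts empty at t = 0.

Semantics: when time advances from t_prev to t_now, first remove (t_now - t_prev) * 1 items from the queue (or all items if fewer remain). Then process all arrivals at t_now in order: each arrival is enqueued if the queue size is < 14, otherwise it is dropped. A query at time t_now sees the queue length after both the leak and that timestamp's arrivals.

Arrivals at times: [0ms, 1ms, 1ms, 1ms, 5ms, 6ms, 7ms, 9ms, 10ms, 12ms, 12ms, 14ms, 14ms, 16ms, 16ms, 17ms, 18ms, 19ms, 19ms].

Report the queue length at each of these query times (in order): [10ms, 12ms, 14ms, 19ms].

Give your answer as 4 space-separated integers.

Answer: 1 2 2 3

Derivation:
Queue lengths at query times:
  query t=10ms: backlog = 1
  query t=12ms: backlog = 2
  query t=14ms: backlog = 2
  query t=19ms: backlog = 3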